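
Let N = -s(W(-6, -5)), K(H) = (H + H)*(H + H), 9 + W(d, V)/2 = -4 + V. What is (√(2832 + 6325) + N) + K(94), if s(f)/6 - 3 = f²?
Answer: 27550 + √9157 ≈ 27646.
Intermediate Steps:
W(d, V) = -26 + 2*V (W(d, V) = -18 + 2*(-4 + V) = -18 + (-8 + 2*V) = -26 + 2*V)
K(H) = 4*H² (K(H) = (2*H)*(2*H) = 4*H²)
s(f) = 18 + 6*f²
N = -7794 (N = -(18 + 6*(-26 + 2*(-5))²) = -(18 + 6*(-26 - 10)²) = -(18 + 6*(-36)²) = -(18 + 6*1296) = -(18 + 7776) = -1*7794 = -7794)
(√(2832 + 6325) + N) + K(94) = (√(2832 + 6325) - 7794) + 4*94² = (√9157 - 7794) + 4*8836 = (-7794 + √9157) + 35344 = 27550 + √9157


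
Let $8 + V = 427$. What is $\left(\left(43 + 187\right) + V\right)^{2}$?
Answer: $421201$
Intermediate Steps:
$V = 419$ ($V = -8 + 427 = 419$)
$\left(\left(43 + 187\right) + V\right)^{2} = \left(\left(43 + 187\right) + 419\right)^{2} = \left(230 + 419\right)^{2} = 649^{2} = 421201$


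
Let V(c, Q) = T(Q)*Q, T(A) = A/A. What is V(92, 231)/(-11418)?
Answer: -7/346 ≈ -0.020231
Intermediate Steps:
T(A) = 1
V(c, Q) = Q (V(c, Q) = 1*Q = Q)
V(92, 231)/(-11418) = 231/(-11418) = 231*(-1/11418) = -7/346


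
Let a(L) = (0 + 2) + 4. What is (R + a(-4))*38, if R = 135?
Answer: 5358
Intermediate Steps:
a(L) = 6 (a(L) = 2 + 4 = 6)
(R + a(-4))*38 = (135 + 6)*38 = 141*38 = 5358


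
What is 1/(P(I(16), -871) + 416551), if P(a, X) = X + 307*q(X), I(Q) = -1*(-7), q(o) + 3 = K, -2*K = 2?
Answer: 1/414452 ≈ 2.4128e-6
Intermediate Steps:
K = -1 (K = -1/2*2 = -1)
q(o) = -4 (q(o) = -3 - 1 = -4)
I(Q) = 7
P(a, X) = -1228 + X (P(a, X) = X + 307*(-4) = X - 1228 = -1228 + X)
1/(P(I(16), -871) + 416551) = 1/((-1228 - 871) + 416551) = 1/(-2099 + 416551) = 1/414452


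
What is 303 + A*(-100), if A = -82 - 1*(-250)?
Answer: -16497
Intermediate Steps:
A = 168 (A = -82 + 250 = 168)
303 + A*(-100) = 303 + 168*(-100) = 303 - 16800 = -16497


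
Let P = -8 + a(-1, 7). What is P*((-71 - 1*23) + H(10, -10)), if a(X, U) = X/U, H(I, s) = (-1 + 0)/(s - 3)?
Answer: 69597/91 ≈ 764.80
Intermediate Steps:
H(I, s) = -1/(-3 + s)
P = -57/7 (P = -8 - 1/7 = -8 - 1*⅐ = -8 - ⅐ = -57/7 ≈ -8.1429)
P*((-71 - 1*23) + H(10, -10)) = -57*((-71 - 1*23) - 1/(-3 - 10))/7 = -57*((-71 - 23) - 1/(-13))/7 = -57*(-94 - 1*(-1/13))/7 = -57*(-94 + 1/13)/7 = -57/7*(-1221/13) = 69597/91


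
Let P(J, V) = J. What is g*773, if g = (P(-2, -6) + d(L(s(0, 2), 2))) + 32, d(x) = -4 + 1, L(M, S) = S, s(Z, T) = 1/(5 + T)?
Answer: 20871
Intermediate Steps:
d(x) = -3
g = 27 (g = (-2 - 3) + 32 = -5 + 32 = 27)
g*773 = 27*773 = 20871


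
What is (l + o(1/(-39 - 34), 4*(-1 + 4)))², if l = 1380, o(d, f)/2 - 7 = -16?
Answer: 1855044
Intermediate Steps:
o(d, f) = -18 (o(d, f) = 14 + 2*(-16) = 14 - 32 = -18)
(l + o(1/(-39 - 34), 4*(-1 + 4)))² = (1380 - 18)² = 1362² = 1855044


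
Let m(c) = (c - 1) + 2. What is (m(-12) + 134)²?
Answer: 15129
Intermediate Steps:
m(c) = 1 + c (m(c) = (-1 + c) + 2 = 1 + c)
(m(-12) + 134)² = ((1 - 12) + 134)² = (-11 + 134)² = 123² = 15129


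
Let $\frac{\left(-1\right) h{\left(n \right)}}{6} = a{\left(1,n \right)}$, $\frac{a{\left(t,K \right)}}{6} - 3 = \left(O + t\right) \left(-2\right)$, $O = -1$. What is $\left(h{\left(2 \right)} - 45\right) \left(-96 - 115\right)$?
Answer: $32283$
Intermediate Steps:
$a{\left(t,K \right)} = 30 - 12 t$ ($a{\left(t,K \right)} = 18 + 6 \left(-1 + t\right) \left(-2\right) = 18 + 6 \left(2 - 2 t\right) = 18 - \left(-12 + 12 t\right) = 30 - 12 t$)
$h{\left(n \right)} = -108$ ($h{\left(n \right)} = - 6 \left(30 - 12\right) = \left(-6\right) 18 = -108$)
$\left(h{\left(2 \right)} - 45\right) \left(-96 - 115\right) = \left(-108 - 45\right) \left(-96 - 115\right) = \left(-108 - 45\right) \left(-211\right) = \left(-153\right) \left(-211\right) = 32283$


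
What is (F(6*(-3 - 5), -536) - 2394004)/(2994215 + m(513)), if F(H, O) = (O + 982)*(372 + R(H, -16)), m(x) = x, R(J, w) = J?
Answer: -51125/68062 ≈ -0.75115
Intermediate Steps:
F(H, O) = (372 + H)*(982 + O) (F(H, O) = (O + 982)*(372 + H) = (982 + O)*(372 + H) = (372 + H)*(982 + O))
(F(6*(-3 - 5), -536) - 2394004)/(2994215 + m(513)) = ((365304 + 372*(-536) + 982*(6*(-3 - 5)) + (6*(-3 - 5))*(-536)) - 2394004)/(2994215 + 513) = ((365304 - 199392 + 982*(6*(-8)) + (6*(-8))*(-536)) - 2394004)/2994728 = ((365304 - 199392 + 982*(-48) - 48*(-536)) - 2394004)*(1/2994728) = ((365304 - 199392 - 47136 + 25728) - 2394004)*(1/2994728) = (144504 - 2394004)*(1/2994728) = -2249500*1/2994728 = -51125/68062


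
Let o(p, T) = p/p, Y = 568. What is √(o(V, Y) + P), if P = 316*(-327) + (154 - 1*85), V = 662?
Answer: I*√103262 ≈ 321.34*I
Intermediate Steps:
o(p, T) = 1
P = -103263 (P = -103332 + (154 - 85) = -103332 + 69 = -103263)
√(o(V, Y) + P) = √(1 - 103263) = √(-103262) = I*√103262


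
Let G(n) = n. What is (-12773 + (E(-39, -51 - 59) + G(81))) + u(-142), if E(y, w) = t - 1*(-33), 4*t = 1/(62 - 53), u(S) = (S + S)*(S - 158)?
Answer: 2611477/36 ≈ 72541.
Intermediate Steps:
u(S) = 2*S*(-158 + S) (u(S) = (2*S)*(-158 + S) = 2*S*(-158 + S))
t = 1/36 (t = 1/(4*(62 - 53)) = (1/4)/9 = (1/4)*(1/9) = 1/36 ≈ 0.027778)
E(y, w) = 1189/36 (E(y, w) = 1/36 - 1*(-33) = 1/36 + 33 = 1189/36)
(-12773 + (E(-39, -51 - 59) + G(81))) + u(-142) = (-12773 + (1189/36 + 81)) + 2*(-142)*(-158 - 142) = (-12773 + 4105/36) + 2*(-142)*(-300) = -455723/36 + 85200 = 2611477/36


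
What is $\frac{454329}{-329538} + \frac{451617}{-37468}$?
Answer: $- \frac{953148057}{70960516} \approx -13.432$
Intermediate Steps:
$\frac{454329}{-329538} + \frac{451617}{-37468} = 454329 \left(- \frac{1}{329538}\right) + 451617 \left(- \frac{1}{37468}\right) = - \frac{151443}{109846} - \frac{15573}{1292} = - \frac{953148057}{70960516}$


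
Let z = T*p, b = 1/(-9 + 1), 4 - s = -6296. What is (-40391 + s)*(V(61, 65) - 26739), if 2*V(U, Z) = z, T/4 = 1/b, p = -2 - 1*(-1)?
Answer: 911013793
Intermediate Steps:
s = 6300 (s = 4 - 1*(-6296) = 4 + 6296 = 6300)
b = -⅛ (b = 1/(-8) = -⅛ ≈ -0.12500)
p = -1 (p = -2 + 1 = -1)
T = -32 (T = 4/(-⅛) = 4*(-8) = -32)
z = 32 (z = -32*(-1) = 32)
V(U, Z) = 16 (V(U, Z) = (½)*32 = 16)
(-40391 + s)*(V(61, 65) - 26739) = (-40391 + 6300)*(16 - 26739) = -34091*(-26723) = 911013793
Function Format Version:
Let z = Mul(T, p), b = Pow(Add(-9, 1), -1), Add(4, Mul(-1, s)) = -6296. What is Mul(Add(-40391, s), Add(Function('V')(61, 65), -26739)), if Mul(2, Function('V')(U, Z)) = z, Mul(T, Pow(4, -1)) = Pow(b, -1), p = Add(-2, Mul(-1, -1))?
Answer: 911013793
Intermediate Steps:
s = 6300 (s = Add(4, Mul(-1, -6296)) = Add(4, 6296) = 6300)
b = Rational(-1, 8) (b = Pow(-8, -1) = Rational(-1, 8) ≈ -0.12500)
p = -1 (p = Add(-2, 1) = -1)
T = -32 (T = Mul(4, Pow(Rational(-1, 8), -1)) = Mul(4, -8) = -32)
z = 32 (z = Mul(-32, -1) = 32)
Function('V')(U, Z) = 16 (Function('V')(U, Z) = Mul(Rational(1, 2), 32) = 16)
Mul(Add(-40391, s), Add(Function('V')(61, 65), -26739)) = Mul(Add(-40391, 6300), Add(16, -26739)) = Mul(-34091, -26723) = 911013793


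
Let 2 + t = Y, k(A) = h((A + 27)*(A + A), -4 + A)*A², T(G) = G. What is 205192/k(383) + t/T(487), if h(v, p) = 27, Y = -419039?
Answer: -1659555113219/1928813661 ≈ -860.40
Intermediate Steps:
k(A) = 27*A²
t = -419041 (t = -2 - 419039 = -419041)
205192/k(383) + t/T(487) = 205192/((27*383²)) - 419041/487 = 205192/((27*146689)) - 419041*1/487 = 205192/3960603 - 419041/487 = -1659555113219/1928813661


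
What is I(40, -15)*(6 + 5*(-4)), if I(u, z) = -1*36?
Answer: 504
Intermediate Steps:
I(u, z) = -36
I(40, -15)*(6 + 5*(-4)) = -36*(6 + 5*(-4)) = -36*(6 - 20) = -36*(-14) = 504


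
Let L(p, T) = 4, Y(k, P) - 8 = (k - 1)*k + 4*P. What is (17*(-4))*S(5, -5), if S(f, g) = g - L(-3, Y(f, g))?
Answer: 612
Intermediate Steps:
Y(k, P) = 8 + 4*P + k*(-1 + k) (Y(k, P) = 8 + ((k - 1)*k + 4*P) = 8 + ((-1 + k)*k + 4*P) = 8 + (k*(-1 + k) + 4*P) = 8 + (4*P + k*(-1 + k)) = 8 + 4*P + k*(-1 + k))
S(f, g) = -4 + g (S(f, g) = g - 1*4 = g - 4 = -4 + g)
(17*(-4))*S(5, -5) = (17*(-4))*(-4 - 5) = -68*(-9) = 612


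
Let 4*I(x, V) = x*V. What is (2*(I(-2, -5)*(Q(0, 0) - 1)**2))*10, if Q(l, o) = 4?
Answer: 450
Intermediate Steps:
I(x, V) = V*x/4 (I(x, V) = (x*V)/4 = (V*x)/4 = V*x/4)
(2*(I(-2, -5)*(Q(0, 0) - 1)**2))*10 = (2*(((1/4)*(-5)*(-2))*(4 - 1)**2))*10 = (2*((5/2)*3**2))*10 = (2*((5/2)*9))*10 = (2*(45/2))*10 = 45*10 = 450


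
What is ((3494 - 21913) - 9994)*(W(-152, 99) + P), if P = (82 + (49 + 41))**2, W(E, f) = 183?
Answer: -845769771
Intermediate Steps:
P = 29584 (P = (82 + 90)**2 = 172**2 = 29584)
((3494 - 21913) - 9994)*(W(-152, 99) + P) = ((3494 - 21913) - 9994)*(183 + 29584) = (-18419 - 9994)*29767 = -28413*29767 = -845769771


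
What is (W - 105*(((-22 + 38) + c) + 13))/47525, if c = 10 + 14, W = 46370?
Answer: 8161/9505 ≈ 0.85860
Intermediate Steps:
c = 24
(W - 105*(((-22 + 38) + c) + 13))/47525 = (46370 - 105*(((-22 + 38) + 24) + 13))/47525 = (46370 - 105*((16 + 24) + 13))*(1/47525) = (46370 - 105*(40 + 13))*(1/47525) = (46370 - 105*53)*(1/47525) = (46370 - 5565)*(1/47525) = 40805*(1/47525) = 8161/9505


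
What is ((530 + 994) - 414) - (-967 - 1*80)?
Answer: 2157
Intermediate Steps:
((530 + 994) - 414) - (-967 - 1*80) = (1524 - 414) - (-967 - 80) = 1110 - 1*(-1047) = 1110 + 1047 = 2157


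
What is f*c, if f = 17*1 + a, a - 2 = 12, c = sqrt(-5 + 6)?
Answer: 31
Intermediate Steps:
c = 1 (c = sqrt(1) = 1)
a = 14 (a = 2 + 12 = 14)
f = 31 (f = 17*1 + 14 = 17 + 14 = 31)
f*c = 31*1 = 31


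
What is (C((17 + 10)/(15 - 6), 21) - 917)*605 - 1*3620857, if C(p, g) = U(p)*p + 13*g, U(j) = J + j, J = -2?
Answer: -4008662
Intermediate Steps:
U(j) = -2 + j
C(p, g) = 13*g + p*(-2 + p) (C(p, g) = (-2 + p)*p + 13*g = p*(-2 + p) + 13*g = 13*g + p*(-2 + p))
(C((17 + 10)/(15 - 6), 21) - 917)*605 - 1*3620857 = ((13*21 + ((17 + 10)/(15 - 6))*(-2 + (17 + 10)/(15 - 6))) - 917)*605 - 1*3620857 = ((273 + (27/9)*(-2 + 27/9)) - 917)*605 - 3620857 = ((273 + (27*(⅑))*(-2 + 27*(⅑))) - 917)*605 - 3620857 = ((273 + 3*(-2 + 3)) - 917)*605 - 3620857 = ((273 + 3*1) - 917)*605 - 3620857 = ((273 + 3) - 917)*605 - 3620857 = (276 - 917)*605 - 3620857 = -641*605 - 3620857 = -387805 - 3620857 = -4008662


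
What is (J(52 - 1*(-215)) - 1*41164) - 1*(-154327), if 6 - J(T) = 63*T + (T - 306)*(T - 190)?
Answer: 99351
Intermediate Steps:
J(T) = 6 - 63*T - (-306 + T)*(-190 + T) (J(T) = 6 - (63*T + (T - 306)*(T - 190)) = 6 - (63*T + (-306 + T)*(-190 + T)) = 6 + (-63*T - (-306 + T)*(-190 + T)) = 6 - 63*T - (-306 + T)*(-190 + T))
(J(52 - 1*(-215)) - 1*41164) - 1*(-154327) = ((-58134 - (52 - 1*(-215))² + 433*(52 - 1*(-215))) - 1*41164) - 1*(-154327) = ((-58134 - (52 + 215)² + 433*(52 + 215)) - 41164) + 154327 = ((-58134 - 1*267² + 433*267) - 41164) + 154327 = ((-58134 - 1*71289 + 115611) - 41164) + 154327 = ((-58134 - 71289 + 115611) - 41164) + 154327 = (-13812 - 41164) + 154327 = -54976 + 154327 = 99351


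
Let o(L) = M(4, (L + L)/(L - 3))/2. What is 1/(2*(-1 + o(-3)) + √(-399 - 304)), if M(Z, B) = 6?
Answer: 4/719 - I*√703/719 ≈ 0.0055633 - 0.036876*I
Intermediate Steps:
o(L) = 3 (o(L) = 6/2 = 6*(½) = 3)
1/(2*(-1 + o(-3)) + √(-399 - 304)) = 1/(2*(-1 + 3) + √(-399 - 304)) = 1/(2*2 + √(-703)) = 1/(4 + I*√703)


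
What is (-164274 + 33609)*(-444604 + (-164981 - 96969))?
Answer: 92321878410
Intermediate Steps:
(-164274 + 33609)*(-444604 + (-164981 - 96969)) = -130665*(-444604 - 261950) = -130665*(-706554) = 92321878410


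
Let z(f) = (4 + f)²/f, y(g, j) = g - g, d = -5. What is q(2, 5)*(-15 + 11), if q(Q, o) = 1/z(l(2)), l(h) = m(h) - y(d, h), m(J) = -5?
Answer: 20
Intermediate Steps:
y(g, j) = 0
l(h) = -5 (l(h) = -5 - 1*0 = -5 + 0 = -5)
z(f) = (4 + f)²/f
q(Q, o) = -5 (q(Q, o) = 1/((4 - 5)²/(-5)) = 1/(-⅕*(-1)²) = 1/(-⅕*1) = 1/(-⅕) = -5)
q(2, 5)*(-15 + 11) = -5*(-15 + 11) = -5*(-4) = 20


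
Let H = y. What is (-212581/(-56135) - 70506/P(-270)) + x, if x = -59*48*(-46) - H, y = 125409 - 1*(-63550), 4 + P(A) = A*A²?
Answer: -32419698376443173/552452714770 ≈ -58683.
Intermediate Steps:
P(A) = -4 + A³ (P(A) = -4 + A*A² = -4 + A³)
y = 188959 (y = 125409 + 63550 = 188959)
H = 188959
x = -58687 (x = -59*48*(-46) - 1*188959 = -2832*(-46) - 188959 = 130272 - 188959 = -58687)
(-212581/(-56135) - 70506/P(-270)) + x = (-212581/(-56135) - 70506/(-4 + (-270)³)) - 58687 = (-212581*(-1/56135) - 70506/(-4 - 19683000)) - 58687 = (212581/56135 - 70506/(-19683004)) - 58687 = (212581/56135 - 70506*(-1/19683004)) - 58687 = (212581/56135 + 35253/9841502) - 58687 = 2094095263817/552452714770 - 58687 = -32419698376443173/552452714770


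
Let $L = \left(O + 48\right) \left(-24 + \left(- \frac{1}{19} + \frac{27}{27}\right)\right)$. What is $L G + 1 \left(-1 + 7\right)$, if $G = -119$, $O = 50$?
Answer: $\frac{5108070}{19} \approx 2.6885 \cdot 10^{5}$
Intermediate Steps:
$L = - \frac{42924}{19}$ ($L = \left(50 + 48\right) \left(-24 + \left(- \frac{1}{19} + \frac{27}{27}\right)\right) = 98 \left(-24 + \left(\left(-1\right) \frac{1}{19} + 27 \cdot \frac{1}{27}\right)\right) = 98 \left(-24 + \left(- \frac{1}{19} + 1\right)\right) = 98 \left(-24 + \frac{18}{19}\right) = 98 \left(- \frac{438}{19}\right) = - \frac{42924}{19} \approx -2259.2$)
$L G + 1 \left(-1 + 7\right) = \left(- \frac{42924}{19}\right) \left(-119\right) + 1 \left(-1 + 7\right) = \frac{5107956}{19} + 1 \cdot 6 = \frac{5107956}{19} + 6 = \frac{5108070}{19}$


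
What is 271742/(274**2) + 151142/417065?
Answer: 62340607011/15655785970 ≈ 3.9820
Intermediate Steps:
271742/(274**2) + 151142/417065 = 271742/75076 + 151142*(1/417065) = 271742*(1/75076) + 151142/417065 = 135871/37538 + 151142/417065 = 62340607011/15655785970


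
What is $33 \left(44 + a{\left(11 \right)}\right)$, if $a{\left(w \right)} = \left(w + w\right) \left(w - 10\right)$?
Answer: $2178$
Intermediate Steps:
$a{\left(w \right)} = 2 w \left(-10 + w\right)$
$33 \left(44 + a{\left(11 \right)}\right) = 33 \left(44 + 2 \cdot 11 \left(-10 + 11\right)\right) = 33 \left(44 + 2 \cdot 11 \cdot 1\right) = 33 \left(44 + 22\right) = 33 \cdot 66 = 2178$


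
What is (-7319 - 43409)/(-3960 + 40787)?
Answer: -50728/36827 ≈ -1.3775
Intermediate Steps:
(-7319 - 43409)/(-3960 + 40787) = -50728/36827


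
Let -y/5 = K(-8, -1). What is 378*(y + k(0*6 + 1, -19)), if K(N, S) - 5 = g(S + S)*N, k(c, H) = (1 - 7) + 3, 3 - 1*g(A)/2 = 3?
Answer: -10584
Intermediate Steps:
g(A) = 0 (g(A) = 6 - 2*3 = 6 - 6 = 0)
k(c, H) = -3 (k(c, H) = -6 + 3 = -3)
K(N, S) = 5 (K(N, S) = 5 + 0*N = 5 + 0 = 5)
y = -25 (y = -5*5 = -25)
378*(y + k(0*6 + 1, -19)) = 378*(-25 - 3) = 378*(-28) = -10584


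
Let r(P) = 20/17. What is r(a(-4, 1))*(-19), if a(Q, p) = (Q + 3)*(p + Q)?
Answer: -380/17 ≈ -22.353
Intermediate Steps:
a(Q, p) = (3 + Q)*(Q + p)
r(P) = 20/17 (r(P) = 20*(1/17) = 20/17)
r(a(-4, 1))*(-19) = (20/17)*(-19) = -380/17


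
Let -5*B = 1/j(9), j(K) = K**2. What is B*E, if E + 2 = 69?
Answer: -67/405 ≈ -0.16543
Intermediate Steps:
E = 67 (E = -2 + 69 = 67)
B = -1/405 (B = -1/(5*(9**2)) = -1/5/81 = -1/5*1/81 = -1/405 ≈ -0.0024691)
B*E = -1/405*67 = -67/405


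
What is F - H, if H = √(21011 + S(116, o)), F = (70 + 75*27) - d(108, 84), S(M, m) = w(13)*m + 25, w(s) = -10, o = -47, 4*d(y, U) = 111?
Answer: 8269/4 - √21506 ≈ 1920.6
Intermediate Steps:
d(y, U) = 111/4 (d(y, U) = (¼)*111 = 111/4)
S(M, m) = 25 - 10*m (S(M, m) = -10*m + 25 = 25 - 10*m)
F = 8269/4 (F = (70 + 75*27) - 1*111/4 = (70 + 2025) - 111/4 = 2095 - 111/4 = 8269/4 ≈ 2067.3)
H = √21506 (H = √(21011 + (25 - 10*(-47))) = √(21011 + (25 + 470)) = √(21011 + 495) = √21506 ≈ 146.65)
F - H = 8269/4 - √21506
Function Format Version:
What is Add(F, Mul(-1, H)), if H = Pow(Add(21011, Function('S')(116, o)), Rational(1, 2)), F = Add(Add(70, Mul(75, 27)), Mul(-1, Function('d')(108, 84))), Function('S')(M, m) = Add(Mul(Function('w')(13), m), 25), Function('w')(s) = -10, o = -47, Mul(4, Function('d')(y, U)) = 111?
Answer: Add(Rational(8269, 4), Mul(-1, Pow(21506, Rational(1, 2)))) ≈ 1920.6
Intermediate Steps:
Function('d')(y, U) = Rational(111, 4) (Function('d')(y, U) = Mul(Rational(1, 4), 111) = Rational(111, 4))
Function('S')(M, m) = Add(25, Mul(-10, m)) (Function('S')(M, m) = Add(Mul(-10, m), 25) = Add(25, Mul(-10, m)))
F = Rational(8269, 4) (F = Add(Add(70, Mul(75, 27)), Mul(-1, Rational(111, 4))) = Add(Add(70, 2025), Rational(-111, 4)) = Add(2095, Rational(-111, 4)) = Rational(8269, 4) ≈ 2067.3)
H = Pow(21506, Rational(1, 2)) (H = Pow(Add(21011, Add(25, Mul(-10, -47))), Rational(1, 2)) = Pow(Add(21011, Add(25, 470)), Rational(1, 2)) = Pow(Add(21011, 495), Rational(1, 2)) = Pow(21506, Rational(1, 2)) ≈ 146.65)
Add(F, Mul(-1, H)) = Add(Rational(8269, 4), Mul(-1, Pow(21506, Rational(1, 2))))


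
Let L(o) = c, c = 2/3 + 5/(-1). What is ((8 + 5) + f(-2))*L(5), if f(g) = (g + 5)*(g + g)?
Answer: -13/3 ≈ -4.3333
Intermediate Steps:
c = -13/3 (c = 2*(1/3) + 5*(-1) = 2/3 - 5 = -13/3 ≈ -4.3333)
f(g) = 2*g*(5 + g) (f(g) = (5 + g)*(2*g) = 2*g*(5 + g))
L(o) = -13/3
((8 + 5) + f(-2))*L(5) = ((8 + 5) + 2*(-2)*(5 - 2))*(-13/3) = (13 + 2*(-2)*3)*(-13/3) = (13 - 12)*(-13/3) = 1*(-13/3) = -13/3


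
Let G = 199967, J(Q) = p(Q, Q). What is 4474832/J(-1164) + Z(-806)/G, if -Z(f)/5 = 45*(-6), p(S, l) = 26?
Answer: 447409382822/2599571 ≈ 1.7211e+5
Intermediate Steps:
J(Q) = 26
Z(f) = 1350 (Z(f) = -225*(-6) = -5*(-270) = 1350)
4474832/J(-1164) + Z(-806)/G = 4474832/26 + 1350/199967 = 4474832*(1/26) + 1350*(1/199967) = 2237416/13 + 1350/199967 = 447409382822/2599571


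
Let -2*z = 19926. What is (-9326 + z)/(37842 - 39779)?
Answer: 19289/1937 ≈ 9.9582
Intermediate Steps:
z = -9963 (z = -1/2*19926 = -9963)
(-9326 + z)/(37842 - 39779) = (-9326 - 9963)/(37842 - 39779) = -19289/(-1937) = -19289*(-1/1937) = 19289/1937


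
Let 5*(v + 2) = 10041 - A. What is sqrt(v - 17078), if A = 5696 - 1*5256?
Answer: I*sqrt(378995)/5 ≈ 123.13*I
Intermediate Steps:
A = 440 (A = 5696 - 5256 = 440)
v = 9591/5 (v = -2 + (10041 - 1*440)/5 = -2 + (10041 - 440)/5 = -2 + (1/5)*9601 = -2 + 9601/5 = 9591/5 ≈ 1918.2)
sqrt(v - 17078) = sqrt(9591/5 - 17078) = sqrt(-75799/5) = I*sqrt(378995)/5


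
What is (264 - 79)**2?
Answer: 34225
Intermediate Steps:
(264 - 79)**2 = 185**2 = 34225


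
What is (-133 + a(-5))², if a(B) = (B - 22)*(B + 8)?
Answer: 45796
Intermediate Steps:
a(B) = (-22 + B)*(8 + B)
(-133 + a(-5))² = (-133 + (-176 + (-5)² - 14*(-5)))² = (-133 + (-176 + 25 + 70))² = (-133 - 81)² = (-214)² = 45796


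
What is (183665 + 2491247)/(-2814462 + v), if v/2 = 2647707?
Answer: 334364/310119 ≈ 1.0782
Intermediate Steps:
v = 5295414 (v = 2*2647707 = 5295414)
(183665 + 2491247)/(-2814462 + v) = (183665 + 2491247)/(-2814462 + 5295414) = 2674912/2480952 = 2674912*(1/2480952) = 334364/310119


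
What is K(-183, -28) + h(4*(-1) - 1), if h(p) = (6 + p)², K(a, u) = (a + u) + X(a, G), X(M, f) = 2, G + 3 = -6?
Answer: -208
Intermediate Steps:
G = -9 (G = -3 - 6 = -9)
K(a, u) = 2 + a + u (K(a, u) = (a + u) + 2 = 2 + a + u)
K(-183, -28) + h(4*(-1) - 1) = (2 - 183 - 28) + (6 + (4*(-1) - 1))² = -209 + (6 + (-4 - 1))² = -209 + (6 - 5)² = -209 + 1² = -209 + 1 = -208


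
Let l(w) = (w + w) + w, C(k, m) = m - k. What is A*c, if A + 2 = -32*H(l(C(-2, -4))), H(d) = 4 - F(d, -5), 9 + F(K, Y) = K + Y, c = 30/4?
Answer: -5775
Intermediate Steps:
c = 15/2 (c = 30*(1/4) = 15/2 ≈ 7.5000)
F(K, Y) = -9 + K + Y (F(K, Y) = -9 + (K + Y) = -9 + K + Y)
l(w) = 3*w (l(w) = 2*w + w = 3*w)
H(d) = 18 - d (H(d) = 4 - (-9 + d - 5) = 4 - (-14 + d) = 4 + (14 - d) = 18 - d)
A = -770 (A = -2 - 32*(18 - 3*(-4 - 1*(-2))) = -2 - 32*(18 - 3*(-4 + 2)) = -2 - 32*(18 - 3*(-2)) = -2 - 32*(18 - 1*(-6)) = -2 - 32*(18 + 6) = -2 - 32*24 = -2 - 768 = -770)
A*c = -770*15/2 = -5775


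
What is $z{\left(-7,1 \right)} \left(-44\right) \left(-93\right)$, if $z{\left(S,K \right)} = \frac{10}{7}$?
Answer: $\frac{40920}{7} \approx 5845.7$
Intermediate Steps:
$z{\left(S,K \right)} = \frac{10}{7}$ ($z{\left(S,K \right)} = 10 \cdot \frac{1}{7} = \frac{10}{7}$)
$z{\left(-7,1 \right)} \left(-44\right) \left(-93\right) = \frac{10}{7} \left(-44\right) \left(-93\right) = \left(- \frac{440}{7}\right) \left(-93\right) = \frac{40920}{7}$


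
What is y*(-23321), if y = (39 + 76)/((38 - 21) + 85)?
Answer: -2681915/102 ≈ -26293.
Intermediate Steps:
y = 115/102 (y = 115/(17 + 85) = 115/102 ≈ 1.1275)
y*(-23321) = (115/102)*(-23321) = -2681915/102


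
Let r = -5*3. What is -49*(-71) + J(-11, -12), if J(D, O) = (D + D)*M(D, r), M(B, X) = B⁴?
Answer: -318623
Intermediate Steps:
r = -15
J(D, O) = 2*D⁵ (J(D, O) = (D + D)*D⁴ = (2*D)*D⁴ = 2*D⁵)
-49*(-71) + J(-11, -12) = -49*(-71) + 2*(-11)⁵ = 3479 + 2*(-161051) = 3479 - 322102 = -318623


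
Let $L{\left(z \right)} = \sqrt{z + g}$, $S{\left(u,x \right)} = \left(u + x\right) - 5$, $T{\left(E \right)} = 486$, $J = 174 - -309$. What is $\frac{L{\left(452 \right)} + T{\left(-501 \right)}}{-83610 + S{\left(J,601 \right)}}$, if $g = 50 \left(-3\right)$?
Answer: $- \frac{486}{82531} - \frac{\sqrt{302}}{82531} \approx -0.0060993$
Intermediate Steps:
$J = 483$ ($J = 174 + 309 = 483$)
$g = -150$
$S{\left(u,x \right)} = -5 + u + x$
$L{\left(z \right)} = \sqrt{-150 + z}$ ($L{\left(z \right)} = \sqrt{z - 150} = \sqrt{-150 + z}$)
$\frac{L{\left(452 \right)} + T{\left(-501 \right)}}{-83610 + S{\left(J,601 \right)}} = \frac{\sqrt{-150 + 452} + 486}{-83610 + \left(-5 + 483 + 601\right)} = \frac{\sqrt{302} + 486}{-83610 + 1079} = \frac{486 + \sqrt{302}}{-82531} = \left(486 + \sqrt{302}\right) \left(- \frac{1}{82531}\right) = - \frac{486}{82531} - \frac{\sqrt{302}}{82531}$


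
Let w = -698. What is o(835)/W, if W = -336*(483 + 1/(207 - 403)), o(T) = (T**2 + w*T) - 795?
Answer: -198800/284001 ≈ -0.70000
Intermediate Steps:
o(T) = -795 + T**2 - 698*T (o(T) = (T**2 - 698*T) - 795 = -795 + T**2 - 698*T)
W = -1136004/7 (W = -336*(483 + 1/(-196)) = -336*(483 - 1/196) = -336*94667/196 = -1136004/7 ≈ -1.6229e+5)
o(835)/W = (-795 + 835**2 - 698*835)/(-1136004/7) = (-795 + 697225 - 582830)*(-7/1136004) = 113600*(-7/1136004) = -198800/284001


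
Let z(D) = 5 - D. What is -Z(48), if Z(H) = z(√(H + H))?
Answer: -5 + 4*√6 ≈ 4.7980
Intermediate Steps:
Z(H) = 5 - √2*√H (Z(H) = 5 - √(H + H) = 5 - √(2*H) = 5 - √2*√H)
-Z(48) = -(5 - √2*√48) = -(5 - √2*4*√3) = -(5 - 4*√6) = -5 + 4*√6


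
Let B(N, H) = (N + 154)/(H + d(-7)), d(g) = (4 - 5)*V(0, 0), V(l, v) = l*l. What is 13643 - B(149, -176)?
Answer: 2401471/176 ≈ 13645.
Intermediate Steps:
V(l, v) = l**2
d(g) = 0 (d(g) = (4 - 5)*0**2 = -1*0 = 0)
B(N, H) = (154 + N)/H (B(N, H) = (N + 154)/(H + 0) = (154 + N)/H)
13643 - B(149, -176) = 13643 - (154 + 149)/(-176) = 13643 - (-1)*303/176 = 13643 - 1*(-303/176) = 13643 + 303/176 = 2401471/176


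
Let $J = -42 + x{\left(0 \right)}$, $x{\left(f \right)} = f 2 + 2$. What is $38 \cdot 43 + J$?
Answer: $1594$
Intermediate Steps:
$x{\left(f \right)} = 2 + 2 f$ ($x{\left(f \right)} = 2 f + 2 = 2 + 2 f$)
$J = -40$ ($J = -42 + \left(2 + 2 \cdot 0\right) = -42 + \left(2 + 0\right) = -42 + 2 = -40$)
$38 \cdot 43 + J = 38 \cdot 43 - 40 = 1634 - 40 = 1594$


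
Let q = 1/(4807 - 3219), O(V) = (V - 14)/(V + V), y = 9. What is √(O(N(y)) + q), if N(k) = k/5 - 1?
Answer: 5*I*√52007/397 ≈ 2.8722*I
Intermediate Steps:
N(k) = -1 + k/5 (N(k) = k*(⅕) - 1 = k/5 - 1 = -1 + k/5)
O(V) = (-14 + V)/(2*V) (O(V) = (-14 + V)/((2*V)) = (-14 + V)*(1/(2*V)) = (-14 + V)/(2*V))
q = 1/1588 ≈ 0.00062972
√(O(N(y)) + q) = √((-14 + (-1 + (⅕)*9))/(2*(-1 + (⅕)*9)) + 1/1588) = √((-14 + (-1 + 9/5))/(2*(-1 + 9/5)) + 1/1588) = √((-14 + ⅘)/(2*(⅘)) + 1/1588) = √((½)*(5/4)*(-66/5) + 1/1588) = √(-33/4 + 1/1588) = √(-3275/397) = 5*I*√52007/397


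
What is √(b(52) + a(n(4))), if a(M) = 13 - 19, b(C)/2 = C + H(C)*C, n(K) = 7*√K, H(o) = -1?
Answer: I*√6 ≈ 2.4495*I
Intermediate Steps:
b(C) = 0 (b(C) = 2*(C - C) = 2*0 = 0)
a(M) = -6
√(b(52) + a(n(4))) = √(0 - 6) = √(-6) = I*√6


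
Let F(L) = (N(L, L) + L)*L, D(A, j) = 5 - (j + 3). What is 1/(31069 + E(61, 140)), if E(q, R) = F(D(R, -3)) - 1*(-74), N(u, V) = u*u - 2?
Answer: 1/31283 ≈ 3.1966e-5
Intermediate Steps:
N(u, V) = -2 + u**2 (N(u, V) = u**2 - 2 = -2 + u**2)
D(A, j) = 2 - j (D(A, j) = 5 - (3 + j) = 5 + (-3 - j) = 2 - j)
F(L) = L*(-2 + L + L**2) (F(L) = ((-2 + L**2) + L)*L = (-2 + L + L**2)*L = L*(-2 + L + L**2))
E(q, R) = 214 (E(q, R) = (2 - 1*(-3))*(-2 + (2 - 1*(-3)) + (2 - 1*(-3))**2) - 1*(-74) = (2 + 3)*(-2 + (2 + 3) + (2 + 3)**2) + 74 = 5*(-2 + 5 + 5**2) + 74 = 5*(-2 + 5 + 25) + 74 = 5*28 + 74 = 140 + 74 = 214)
1/(31069 + E(61, 140)) = 1/(31069 + 214) = 1/31283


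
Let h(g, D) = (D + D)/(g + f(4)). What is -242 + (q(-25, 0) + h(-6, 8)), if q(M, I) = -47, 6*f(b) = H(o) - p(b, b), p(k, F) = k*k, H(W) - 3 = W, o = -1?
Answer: -7273/25 ≈ -290.92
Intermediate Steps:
H(W) = 3 + W
p(k, F) = k²
f(b) = ⅓ - b²/6 (f(b) = ((3 - 1) - b²)/6 = (2 - b²)/6 = ⅓ - b²/6)
h(g, D) = 2*D/(-7/3 + g) (h(g, D) = (D + D)/(g + (⅓ - ⅙*4²)) = (2*D)/(g + (⅓ - ⅙*16)) = (2*D)/(g + (⅓ - 8/3)) = (2*D)/(g - 7/3) = (2*D)/(-7/3 + g) = 2*D/(-7/3 + g))
-242 + (q(-25, 0) + h(-6, 8)) = -242 + (-47 + 6*8/(-7 + 3*(-6))) = -242 + (-47 + 6*8/(-7 - 18)) = -242 + (-47 + 6*8/(-25)) = -242 + (-47 + 6*8*(-1/25)) = -242 + (-47 - 48/25) = -242 - 1223/25 = -7273/25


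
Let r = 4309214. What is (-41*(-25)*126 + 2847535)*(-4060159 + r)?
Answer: 741358282675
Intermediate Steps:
(-41*(-25)*126 + 2847535)*(-4060159 + r) = (-41*(-25)*126 + 2847535)*(-4060159 + 4309214) = (1025*126 + 2847535)*249055 = (129150 + 2847535)*249055 = 2976685*249055 = 741358282675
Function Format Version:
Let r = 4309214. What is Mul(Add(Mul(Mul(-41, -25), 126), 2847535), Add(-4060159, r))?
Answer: 741358282675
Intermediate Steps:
Mul(Add(Mul(Mul(-41, -25), 126), 2847535), Add(-4060159, r)) = Mul(Add(Mul(Mul(-41, -25), 126), 2847535), Add(-4060159, 4309214)) = Mul(Add(Mul(1025, 126), 2847535), 249055) = Mul(Add(129150, 2847535), 249055) = Mul(2976685, 249055) = 741358282675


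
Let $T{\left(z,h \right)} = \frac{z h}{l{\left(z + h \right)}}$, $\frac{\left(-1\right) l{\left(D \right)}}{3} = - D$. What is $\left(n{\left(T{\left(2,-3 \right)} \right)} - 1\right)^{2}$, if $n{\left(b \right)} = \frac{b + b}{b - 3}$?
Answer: $25$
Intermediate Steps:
$l{\left(D \right)} = 3 D$ ($l{\left(D \right)} = - 3 \left(- D\right) = 3 D$)
$T{\left(z,h \right)} = \frac{h z}{3 h + 3 z}$ ($T{\left(z,h \right)} = \frac{z h}{3 \left(z + h\right)} = \frac{h z}{3 \left(h + z\right)} = \frac{h z}{3 h + 3 z}$)
$n{\left(b \right)} = \frac{2 b}{-3 + b}$
$\left(n{\left(T{\left(2,-3 \right)} \right)} - 1\right)^{2} = \left(\frac{2 \cdot \frac{1}{3} \left(-3\right) 2 \frac{1}{-3 + 2}}{-3 + \frac{1}{3} \left(-3\right) 2 \frac{1}{-3 + 2}} - 1\right)^{2} = \left(\frac{2 \cdot \frac{1}{3} \left(-3\right) 2 \frac{1}{-1}}{-3 + \frac{1}{3} \left(-3\right) 2 \frac{1}{-1}} - 1\right)^{2} = \left(\frac{2 \cdot \frac{1}{3} \left(-3\right) 2 \left(-1\right)}{-3 + \frac{1}{3} \left(-3\right) 2 \left(-1\right)} - 1\right)^{2} = \left(2 \cdot 2 \frac{1}{-3 + 2} - 1\right)^{2} = \left(2 \cdot 2 \frac{1}{-1} - 1\right)^{2} = \left(2 \cdot 2 \left(-1\right) - 1\right)^{2} = \left(-4 - 1\right)^{2} = \left(-5\right)^{2} = 25$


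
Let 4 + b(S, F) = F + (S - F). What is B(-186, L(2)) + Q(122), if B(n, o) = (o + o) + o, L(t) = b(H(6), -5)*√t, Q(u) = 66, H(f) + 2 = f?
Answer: 66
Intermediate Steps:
H(f) = -2 + f
b(S, F) = -4 + S (b(S, F) = -4 + (F + (S - F)) = -4 + S)
L(t) = 0 (L(t) = (-4 + (-2 + 6))*√t = (-4 + 4)*√t = 0*√t = 0)
B(n, o) = 3*o (B(n, o) = 2*o + o = 3*o)
B(-186, L(2)) + Q(122) = 3*0 + 66 = 0 + 66 = 66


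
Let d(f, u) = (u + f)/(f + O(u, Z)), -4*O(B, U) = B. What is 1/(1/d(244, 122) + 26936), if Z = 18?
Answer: 12/323239 ≈ 3.7124e-5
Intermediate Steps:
O(B, U) = -B/4
d(f, u) = (f + u)/(f - u/4) (d(f, u) = (u + f)/(f - u/4) = (f + u)/(f - u/4))
1/(1/d(244, 122) + 26936) = 1/(1/(4*(244 + 122)/(-1*122 + 4*244)) + 26936) = 1/(1/(4*366/(-122 + 976)) + 26936) = 1/(1/(4*366/854) + 26936) = 1/(1/(4*(1/854)*366) + 26936) = 1/(1/(12/7) + 26936) = 1/(7/12 + 26936) = 1/(323239/12) = 12/323239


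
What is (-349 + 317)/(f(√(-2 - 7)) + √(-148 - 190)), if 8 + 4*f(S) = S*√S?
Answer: -128/(-8 + 3*(-1)^(¾)*√3 + 52*I*√2) ≈ 0.24504 + 1.6207*I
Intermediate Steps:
f(S) = -2 + S^(3/2)/4 (f(S) = -2 + (S*√S)/4 = -2 + S^(3/2)/4)
(-349 + 317)/(f(√(-2 - 7)) + √(-148 - 190)) = (-349 + 317)/((-2 + (√(-2 - 7))^(3/2)/4) + √(-148 - 190)) = -32/((-2 + (√(-9))^(3/2)/4) + √(-338)) = -32/((-2 + (3*I)^(3/2)/4) + 13*I*√2) = -32/((-2 + (3*√3*I^(3/2))/4) + 13*I*√2) = -32/((-2 + 3*√3*I^(3/2)/4) + 13*I*√2) = -32/(-2 + 13*I*√2 + 3*√3*I^(3/2)/4)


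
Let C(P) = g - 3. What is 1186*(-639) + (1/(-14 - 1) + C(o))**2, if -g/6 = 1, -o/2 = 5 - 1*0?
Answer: -170498654/225 ≈ -7.5777e+5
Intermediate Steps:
o = -10 (o = -2*(5 - 1*0) = -2*(5 + 0) = -2*5 = -10)
g = -6 (g = -6*1 = -6)
C(P) = -9 (C(P) = -6 - 3 = -9)
1186*(-639) + (1/(-14 - 1) + C(o))**2 = 1186*(-639) + (1/(-14 - 1) - 9)**2 = -757854 + (1/(-15) - 9)**2 = -757854 + (-1/15 - 9)**2 = -757854 + (-136/15)**2 = -757854 + 18496/225 = -170498654/225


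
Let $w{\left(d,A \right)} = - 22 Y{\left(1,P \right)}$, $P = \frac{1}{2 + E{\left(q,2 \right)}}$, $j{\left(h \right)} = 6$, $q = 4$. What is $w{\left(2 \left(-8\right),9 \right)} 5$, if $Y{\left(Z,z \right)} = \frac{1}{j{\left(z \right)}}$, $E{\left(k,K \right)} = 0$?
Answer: $- \frac{55}{3} \approx -18.333$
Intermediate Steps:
$P = \frac{1}{2}$ ($P = \frac{1}{2 + 0} = \frac{1}{2} \approx 0.5$)
$Y{\left(Z,z \right)} = \frac{1}{6}$
$w{\left(d,A \right)} = - \frac{11}{3}$ ($w{\left(d,A \right)} = \left(-22\right) \frac{1}{6} = - \frac{11}{3}$)
$w{\left(2 \left(-8\right),9 \right)} 5 = \left(- \frac{11}{3}\right) 5 = - \frac{55}{3}$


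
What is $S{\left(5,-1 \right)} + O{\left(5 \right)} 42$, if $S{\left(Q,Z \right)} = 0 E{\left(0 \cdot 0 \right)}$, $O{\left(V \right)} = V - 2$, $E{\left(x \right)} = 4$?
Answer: $126$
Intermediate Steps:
$O{\left(V \right)} = -2 + V$ ($O{\left(V \right)} = V - 2 = -2 + V$)
$S{\left(Q,Z \right)} = 0$ ($S{\left(Q,Z \right)} = 0 \cdot 4 = 0$)
$S{\left(5,-1 \right)} + O{\left(5 \right)} 42 = 0 + \left(-2 + 5\right) 42 = 0 + 3 \cdot 42 = 0 + 126 = 126$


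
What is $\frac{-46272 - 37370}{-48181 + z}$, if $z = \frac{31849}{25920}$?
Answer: $\frac{2168000640}{1248819671} \approx 1.736$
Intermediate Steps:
$z = \frac{31849}{25920}$ ($z = 31849 \cdot \frac{1}{25920} = \frac{31849}{25920} \approx 1.2287$)
$\frac{-46272 - 37370}{-48181 + z} = \frac{-46272 - 37370}{-48181 + \frac{31849}{25920}} = - \frac{83642}{- \frac{1248819671}{25920}} = \left(-83642\right) \left(- \frac{25920}{1248819671}\right) = \frac{2168000640}{1248819671}$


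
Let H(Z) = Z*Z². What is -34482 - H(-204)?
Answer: 8455182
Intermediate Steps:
H(Z) = Z³
-34482 - H(-204) = -34482 - 1*(-204)³ = -34482 - 1*(-8489664) = -34482 + 8489664 = 8455182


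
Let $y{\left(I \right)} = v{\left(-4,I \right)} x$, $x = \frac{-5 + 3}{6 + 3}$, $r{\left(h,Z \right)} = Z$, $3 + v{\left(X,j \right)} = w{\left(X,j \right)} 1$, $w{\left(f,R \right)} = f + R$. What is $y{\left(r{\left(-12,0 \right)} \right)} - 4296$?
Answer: $- \frac{38650}{9} \approx -4294.4$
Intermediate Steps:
$w{\left(f,R \right)} = R + f$
$v{\left(X,j \right)} = -3 + X + j$ ($v{\left(X,j \right)} = -3 + \left(j + X\right) 1 = -3 + \left(X + j\right) 1 = -3 + \left(X + j\right) = -3 + X + j$)
$x = - \frac{2}{9} \approx -0.22222$
$y{\left(I \right)} = \frac{14}{9} - \frac{2 I}{9}$ ($y{\left(I \right)} = \left(-3 - 4 + I\right) \left(- \frac{2}{9}\right) = \left(-7 + I\right) \left(- \frac{2}{9}\right) = \frac{14}{9} - \frac{2 I}{9}$)
$y{\left(r{\left(-12,0 \right)} \right)} - 4296 = \left(\frac{14}{9} - 0\right) - 4296 = \left(\frac{14}{9} + 0\right) - 4296 = \frac{14}{9} - 4296 = - \frac{38650}{9}$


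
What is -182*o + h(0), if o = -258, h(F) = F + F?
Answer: 46956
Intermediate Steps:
h(F) = 2*F
-182*o + h(0) = -182*(-258) + 2*0 = 46956 + 0 = 46956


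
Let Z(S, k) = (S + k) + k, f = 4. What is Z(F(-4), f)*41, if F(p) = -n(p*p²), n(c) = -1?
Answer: 369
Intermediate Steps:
F(p) = 1 (F(p) = -1*(-1) = 1)
Z(S, k) = S + 2*k
Z(F(-4), f)*41 = (1 + 2*4)*41 = (1 + 8)*41 = 9*41 = 369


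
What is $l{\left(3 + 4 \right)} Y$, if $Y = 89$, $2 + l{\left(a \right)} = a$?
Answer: $445$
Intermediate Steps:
$l{\left(a \right)} = -2 + a$
$l{\left(3 + 4 \right)} Y = \left(-2 + \left(3 + 4\right)\right) 89 = \left(-2 + 7\right) 89 = 5 \cdot 89 = 445$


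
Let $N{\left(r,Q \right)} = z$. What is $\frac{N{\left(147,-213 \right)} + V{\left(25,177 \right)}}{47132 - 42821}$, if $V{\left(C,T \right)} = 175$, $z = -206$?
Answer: $- \frac{31}{4311} \approx -0.0071909$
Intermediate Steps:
$N{\left(r,Q \right)} = -206$
$\frac{N{\left(147,-213 \right)} + V{\left(25,177 \right)}}{47132 - 42821} = \frac{-206 + 175}{47132 - 42821} = - \frac{31}{4311}$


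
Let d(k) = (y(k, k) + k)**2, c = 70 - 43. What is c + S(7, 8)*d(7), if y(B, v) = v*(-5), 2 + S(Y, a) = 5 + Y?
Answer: 7867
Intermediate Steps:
S(Y, a) = 3 + Y (S(Y, a) = -2 + (5 + Y) = 3 + Y)
y(B, v) = -5*v
c = 27
d(k) = 16*k**2 (d(k) = (-5*k + k)**2 = (-4*k)**2 = 16*k**2)
c + S(7, 8)*d(7) = 27 + (3 + 7)*(16*7**2) = 27 + 10*(16*49) = 27 + 10*784 = 27 + 7840 = 7867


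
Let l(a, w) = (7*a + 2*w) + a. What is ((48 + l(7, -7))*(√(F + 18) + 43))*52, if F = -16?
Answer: 201240 + 4680*√2 ≈ 2.0786e+5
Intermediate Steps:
l(a, w) = 2*w + 8*a (l(a, w) = (2*w + 7*a) + a = 2*w + 8*a)
((48 + l(7, -7))*(√(F + 18) + 43))*52 = ((48 + (2*(-7) + 8*7))*(√(-16 + 18) + 43))*52 = ((48 + (-14 + 56))*(√2 + 43))*52 = ((48 + 42)*(43 + √2))*52 = (90*(43 + √2))*52 = (3870 + 90*√2)*52 = 201240 + 4680*√2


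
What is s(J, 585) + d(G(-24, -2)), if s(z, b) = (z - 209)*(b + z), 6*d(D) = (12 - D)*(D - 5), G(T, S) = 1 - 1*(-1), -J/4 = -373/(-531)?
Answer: -34771032158/281961 ≈ -1.2332e+5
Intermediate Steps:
J = -1492/531 (J = -(-1492)/(-531) = -(-1492)*(-1)/531 = -4*373/531 = -1492/531 ≈ -2.8098)
G(T, S) = 2 (G(T, S) = 1 + 1 = 2)
d(D) = (-5 + D)*(12 - D)/6 (d(D) = ((12 - D)*(D - 5))/6 = ((12 - D)*(-5 + D))/6 = ((-5 + D)*(12 - D))/6 = (-5 + D)*(12 - D)/6)
s(z, b) = (-209 + z)*(b + z)
s(J, 585) + d(G(-24, -2)) = ((-1492/531)² - 209*585 - 209*(-1492/531) + 585*(-1492/531)) + (-10 - ⅙*2² + (17/6)*2) = (2226064/281961 - 122265 + 311828/531 - 96980/59) + (-10 - ⅙*4 + 17/3) = -34769622353/281961 + (-10 - ⅔ + 17/3) = -34769622353/281961 - 5 = -34771032158/281961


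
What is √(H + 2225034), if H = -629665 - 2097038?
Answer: 3*I*√55741 ≈ 708.29*I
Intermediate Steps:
H = -2726703
√(H + 2225034) = √(-2726703 + 2225034) = √(-501669) = 3*I*√55741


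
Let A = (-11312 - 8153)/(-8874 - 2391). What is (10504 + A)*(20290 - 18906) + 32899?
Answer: 32832577967/2253 ≈ 1.4573e+7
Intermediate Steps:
A = 3893/2253 (A = -19465/(-11265) = -19465*(-1/11265) = 3893/2253 ≈ 1.7279)
(10504 + A)*(20290 - 18906) + 32899 = (10504 + 3893/2253)*(20290 - 18906) + 32899 = (23669405/2253)*1384 + 32899 = 32758456520/2253 + 32899 = 32832577967/2253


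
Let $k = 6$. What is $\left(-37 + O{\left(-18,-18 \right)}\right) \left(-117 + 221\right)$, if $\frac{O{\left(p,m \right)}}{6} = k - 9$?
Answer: $-5720$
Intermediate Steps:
$O{\left(p,m \right)} = -18$ ($O{\left(p,m \right)} = 6 \left(6 - 9\right) = 6 \left(-3\right) = -18$)
$\left(-37 + O{\left(-18,-18 \right)}\right) \left(-117 + 221\right) = \left(-37 - 18\right) \left(-117 + 221\right) = \left(-55\right) 104 = -5720$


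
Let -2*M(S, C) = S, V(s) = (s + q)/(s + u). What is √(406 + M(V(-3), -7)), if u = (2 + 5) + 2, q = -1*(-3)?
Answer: √406 ≈ 20.149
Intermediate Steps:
q = 3
u = 9 (u = 7 + 2 = 9)
V(s) = (3 + s)/(9 + s) (V(s) = (s + 3)/(s + 9) = (3 + s)/(9 + s))
M(S, C) = -S/2
√(406 + M(V(-3), -7)) = √(406 - (3 - 3)/(2*(9 - 3))) = √(406 - 0/(2*6)) = √(406 - 0/12) = √(406 - ½*0) = √(406 + 0) = √406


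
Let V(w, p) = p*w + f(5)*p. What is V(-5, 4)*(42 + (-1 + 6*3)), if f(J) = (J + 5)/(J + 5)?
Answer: -944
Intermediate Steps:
f(J) = 1 (f(J) = (5 + J)/(5 + J) = 1)
V(w, p) = p + p*w (V(w, p) = p*w + 1*p = p*w + p = p + p*w)
V(-5, 4)*(42 + (-1 + 6*3)) = (4*(1 - 5))*(42 + (-1 + 6*3)) = (4*(-4))*(42 + (-1 + 18)) = -16*(42 + 17) = -16*59 = -944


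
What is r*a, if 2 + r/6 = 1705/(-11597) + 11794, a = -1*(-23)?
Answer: 18871516422/11597 ≈ 1.6273e+6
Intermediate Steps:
a = 23
r = 820500714/11597 (r = -12 + 6*(1705/(-11597) + 11794) = -12 + 6*(1705*(-1/11597) + 11794) = -12 + 6*(-1705/11597 + 11794) = -12 + 6*(136773313/11597) = -12 + 820639878/11597 = 820500714/11597 ≈ 70751.)
r*a = (820500714/11597)*23 = 18871516422/11597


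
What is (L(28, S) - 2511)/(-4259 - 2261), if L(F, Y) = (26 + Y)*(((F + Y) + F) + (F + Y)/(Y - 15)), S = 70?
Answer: -536583/358600 ≈ -1.4963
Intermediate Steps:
L(F, Y) = (26 + Y)*(Y + 2*F + (F + Y)/(-15 + Y)) (L(F, Y) = (26 + Y)*((Y + 2*F) + (F + Y)/(-15 + Y)) = (26 + Y)*(Y + 2*F + (F + Y)/(-15 + Y)))
(L(28, S) - 2511)/(-4259 - 2261) = ((70³ - 754*28 - 364*70 + 12*70² + 2*28*70² + 23*28*70)/(-15 + 70) - 2511)/(-4259 - 2261) = ((343000 - 21112 - 25480 + 12*4900 + 2*28*4900 + 45080)/55 - 2511)/(-6520) = ((343000 - 21112 - 25480 + 58800 + 274400 + 45080)/55 - 2511)*(-1/6520) = ((1/55)*674688 - 2511)*(-1/6520) = (674688/55 - 2511)*(-1/6520) = (536583/55)*(-1/6520) = -536583/358600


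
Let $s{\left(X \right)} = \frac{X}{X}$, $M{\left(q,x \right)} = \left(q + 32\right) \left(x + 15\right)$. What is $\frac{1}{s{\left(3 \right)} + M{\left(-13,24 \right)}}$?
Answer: $\frac{1}{742} \approx 0.0013477$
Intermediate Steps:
$M{\left(q,x \right)} = \left(15 + x\right) \left(32 + q\right)$ ($M{\left(q,x \right)} = \left(32 + q\right) \left(15 + x\right) = \left(15 + x\right) \left(32 + q\right)$)
$s{\left(X \right)} = 1$
$\frac{1}{s{\left(3 \right)} + M{\left(-13,24 \right)}} = \frac{1}{1 + \left(480 + 15 \left(-13\right) + 32 \cdot 24 - 312\right)} = \frac{1}{1 + \left(480 - 195 + 768 - 312\right)} = \frac{1}{1 + 741} = \frac{1}{742}$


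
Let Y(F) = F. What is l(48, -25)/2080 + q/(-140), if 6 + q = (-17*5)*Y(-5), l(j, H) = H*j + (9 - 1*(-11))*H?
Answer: -13869/3640 ≈ -3.8102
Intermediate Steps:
l(j, H) = 20*H + H*j (l(j, H) = H*j + (9 + 11)*H = H*j + 20*H = 20*H + H*j)
q = 419 (q = -6 - 17*5*(-5) = -6 - 85*(-5) = -6 + 425 = 419)
l(48, -25)/2080 + q/(-140) = -25*(20 + 48)/2080 + 419/(-140) = -25*68*(1/2080) + 419*(-1/140) = -1700*1/2080 - 419/140 = -85/104 - 419/140 = -13869/3640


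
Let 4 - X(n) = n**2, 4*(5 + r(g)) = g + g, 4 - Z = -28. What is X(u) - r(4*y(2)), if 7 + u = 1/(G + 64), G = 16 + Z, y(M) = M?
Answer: -550369/12544 ≈ -43.875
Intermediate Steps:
Z = 32 (Z = 4 - 1*(-28) = 4 + 28 = 32)
G = 48 (G = 16 + 32 = 48)
r(g) = -5 + g/2 (r(g) = -5 + (g + g)/4 = -5 + (2*g)/4 = -5 + g/2)
u = -783/112 (u = -7 + 1/(48 + 64) = -7 + 1/112 = -783/112 ≈ -6.9911)
X(n) = 4 - n**2
X(u) - r(4*y(2)) = (4 - (-783/112)**2) - (-5 + (4*2)/2) = (4 - 1*613089/12544) - (-5 + (1/2)*8) = (4 - 613089/12544) - (-5 + 4) = -562913/12544 - 1*(-1) = -562913/12544 + 1 = -550369/12544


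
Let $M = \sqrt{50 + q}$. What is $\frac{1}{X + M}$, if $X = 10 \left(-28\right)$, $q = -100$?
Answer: $- \frac{28}{7845} - \frac{i \sqrt{2}}{15690} \approx -0.0035692 - 9.0135 \cdot 10^{-5} i$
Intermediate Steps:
$X = -280$
$M = 5 i \sqrt{2}$ ($M = \sqrt{50 - 100} = \sqrt{-50} = 5 i \sqrt{2} \approx 7.0711 i$)
$\frac{1}{X + M} = \frac{1}{-280 + 5 i \sqrt{2}}$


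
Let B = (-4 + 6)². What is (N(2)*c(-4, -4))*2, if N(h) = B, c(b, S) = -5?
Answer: -40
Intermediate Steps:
B = 4 (B = 2² = 4)
N(h) = 4
(N(2)*c(-4, -4))*2 = (4*(-5))*2 = -20*2 = -40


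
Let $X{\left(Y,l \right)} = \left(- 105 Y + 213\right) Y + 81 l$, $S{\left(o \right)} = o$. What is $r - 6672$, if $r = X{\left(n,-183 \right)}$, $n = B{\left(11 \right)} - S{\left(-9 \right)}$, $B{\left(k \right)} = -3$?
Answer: $-23997$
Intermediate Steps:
$n = 6$ ($n = -3 - -9 = -3 + 9 = 6$)
$X{\left(Y,l \right)} = 81 l + Y \left(213 - 105 Y\right)$ ($X{\left(Y,l \right)} = \left(213 - 105 Y\right) Y + 81 l = Y \left(213 - 105 Y\right) + 81 l = 81 l + Y \left(213 - 105 Y\right)$)
$r = -17325$ ($r = - 105 \cdot 6^{2} + 81 \left(-183\right) + 213 \cdot 6 = \left(-105\right) 36 - 14823 + 1278 = -3780 - 14823 + 1278 = -17325$)
$r - 6672 = -17325 - 6672 = -23997$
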